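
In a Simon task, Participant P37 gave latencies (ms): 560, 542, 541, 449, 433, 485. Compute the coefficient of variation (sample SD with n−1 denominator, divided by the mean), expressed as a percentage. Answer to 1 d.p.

n = 6, Σ = 3010, M = 501.6667
Σ(x−M)² = 14343.333; s = √(14343.333/5) = 53.5599
CV = 53.5599 / 501.6667 = 0.10676 = 10.676%

10.7%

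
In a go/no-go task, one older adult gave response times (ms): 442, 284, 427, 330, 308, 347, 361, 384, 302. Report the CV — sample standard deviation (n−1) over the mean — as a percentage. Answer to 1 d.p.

n = 9, Σ = 3185, M = 353.8889
Σ(x−M)² = 24366.889; s = √(24366.889/8) = 55.1893
CV = 55.1893 / 353.8889 = 0.15595 = 15.595%

15.6%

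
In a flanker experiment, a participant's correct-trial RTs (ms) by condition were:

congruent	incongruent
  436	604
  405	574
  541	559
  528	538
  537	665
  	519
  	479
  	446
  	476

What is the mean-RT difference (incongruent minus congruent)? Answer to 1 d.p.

M(congruent) = 2447/5 = 489.400
M(incongruent) = 4860/9 = 540.000
Difference = 540.000 − 489.400 = 50.600 ms

50.6 ms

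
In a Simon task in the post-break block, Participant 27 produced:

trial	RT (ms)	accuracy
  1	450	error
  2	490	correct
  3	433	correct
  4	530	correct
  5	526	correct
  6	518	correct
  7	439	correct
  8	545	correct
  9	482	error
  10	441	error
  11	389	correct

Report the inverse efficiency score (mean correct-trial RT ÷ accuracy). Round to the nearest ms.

665 ms

Correct trials (n=8): 490, 433, 530, 526, 518, 439, 545, 389
Mean correct RT = 3870/8 = 483.7500 ms
Proportion correct = 8/11
IES = 483.7500 / (8/11) = 665.156 ms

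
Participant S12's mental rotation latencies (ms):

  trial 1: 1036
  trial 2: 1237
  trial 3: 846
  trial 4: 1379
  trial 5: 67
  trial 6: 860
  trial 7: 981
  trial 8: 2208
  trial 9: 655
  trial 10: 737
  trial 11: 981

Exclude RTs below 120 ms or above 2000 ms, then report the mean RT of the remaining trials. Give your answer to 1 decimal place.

968.0 ms

Excluded: 67, 2208
Retained (n=9): Σ = 8712
Mean = 8712/9 = 968.0000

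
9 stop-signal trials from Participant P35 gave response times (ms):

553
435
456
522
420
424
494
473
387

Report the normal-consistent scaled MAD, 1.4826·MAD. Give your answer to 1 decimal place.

Sorted: 387, 420, 424, 435, 456, 473, 494, 522, 553 → median = 456
|x − 456| sorted: 0, 17, 21, 32, 36, 38, 66, 69, 97 → MAD = 36
Robust SD ≈ 1.4826 × 36 = 53.374

53.4 ms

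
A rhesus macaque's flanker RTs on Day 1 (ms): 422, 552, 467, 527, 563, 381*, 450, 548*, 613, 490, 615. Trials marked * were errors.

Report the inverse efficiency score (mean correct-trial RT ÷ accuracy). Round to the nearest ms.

Correct trials (n=9): 422, 552, 467, 527, 563, 450, 613, 490, 615
Mean correct RT = 4699/9 = 522.1111 ms
Proportion correct = 9/11
IES = 522.1111 / (9/11) = 638.136 ms

638 ms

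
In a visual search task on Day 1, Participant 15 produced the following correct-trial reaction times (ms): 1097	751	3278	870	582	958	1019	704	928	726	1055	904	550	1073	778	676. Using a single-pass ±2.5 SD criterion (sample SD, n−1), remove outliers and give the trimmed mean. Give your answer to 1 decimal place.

844.7 ms

n = 16, ΣRT = 15949, M = 996.812
Σ(x−M)² = 5996486.44; s = √(5996486.44/15) = 632.270
Cutoffs: 996.812 ± 2.5·632.270 → [-583.9, 2577.5]
Outside: 3278 → excluded.
Retained (n=15): Σ = 12671, mean = 12671/15 = 844.733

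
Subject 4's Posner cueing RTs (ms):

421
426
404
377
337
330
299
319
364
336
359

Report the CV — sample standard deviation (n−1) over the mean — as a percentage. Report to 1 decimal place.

11.7%

n = 11, Σ = 3972, M = 361.0909
Σ(x−M)² = 17712.909; s = √(17712.909/10) = 42.0867
CV = 42.0867 / 361.0909 = 0.11655 = 11.655%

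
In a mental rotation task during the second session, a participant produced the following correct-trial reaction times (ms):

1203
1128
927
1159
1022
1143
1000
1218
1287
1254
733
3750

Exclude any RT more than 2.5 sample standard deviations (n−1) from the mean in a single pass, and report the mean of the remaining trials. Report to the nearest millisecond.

n = 12, ΣRT = 15824, M = 1318.667
Σ(x−M)² = 6718752.67; s = √(6718752.67/11) = 781.534
Cutoffs: 1318.667 ± 2.5·781.534 → [-635.2, 3272.5]
Outside: 3750 → excluded.
Retained (n=11): Σ = 12074, mean = 12074/11 = 1097.636

1098 ms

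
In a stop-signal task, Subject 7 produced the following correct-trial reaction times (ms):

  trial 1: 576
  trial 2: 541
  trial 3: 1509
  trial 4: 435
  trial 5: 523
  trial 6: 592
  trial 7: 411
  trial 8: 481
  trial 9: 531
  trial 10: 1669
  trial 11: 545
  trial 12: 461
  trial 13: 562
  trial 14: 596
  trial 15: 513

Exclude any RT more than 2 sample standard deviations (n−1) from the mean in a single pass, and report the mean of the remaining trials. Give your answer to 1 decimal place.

520.5 ms

n = 15, ΣRT = 9945, M = 663.000
Σ(x−M)² = 2032800.00; s = √(2032800.00/14) = 381.051
Cutoffs: 663.000 ± 2·381.051 → [-99.1, 1425.1]
Outside: 1509, 1669 → excluded.
Retained (n=13): Σ = 6767, mean = 6767/13 = 520.538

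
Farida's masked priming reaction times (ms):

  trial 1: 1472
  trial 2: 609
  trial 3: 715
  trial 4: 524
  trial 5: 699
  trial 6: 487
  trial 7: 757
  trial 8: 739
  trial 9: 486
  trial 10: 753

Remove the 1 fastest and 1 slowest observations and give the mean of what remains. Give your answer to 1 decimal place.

660.4 ms

Sorted: 486, 487, 524, 609, 699, 715, 739, 753, 757, 1472
Drop lowest 1 (486) and highest 1 (1472)
Remaining (n=8): Σ = 5283, mean = 5283/8 = 660.375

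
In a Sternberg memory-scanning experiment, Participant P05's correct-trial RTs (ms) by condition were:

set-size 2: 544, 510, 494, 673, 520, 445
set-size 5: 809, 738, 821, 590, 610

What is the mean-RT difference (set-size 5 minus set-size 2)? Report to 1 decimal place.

182.6 ms

M(set-size 2) = 3186/6 = 531.000
M(set-size 5) = 3568/5 = 713.600
Difference = 713.600 − 531.000 = 182.600 ms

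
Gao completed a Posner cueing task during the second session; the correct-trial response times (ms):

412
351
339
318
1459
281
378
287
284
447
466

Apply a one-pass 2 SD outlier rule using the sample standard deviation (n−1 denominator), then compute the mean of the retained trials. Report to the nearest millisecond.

n = 11, ΣRT = 5022, M = 456.545
Σ(x−M)² = 1146734.73; s = √(1146734.73/10) = 338.635
Cutoffs: 456.545 ± 2·338.635 → [-220.7, 1133.8]
Outside: 1459 → excluded.
Retained (n=10): Σ = 3563, mean = 3563/10 = 356.300

356 ms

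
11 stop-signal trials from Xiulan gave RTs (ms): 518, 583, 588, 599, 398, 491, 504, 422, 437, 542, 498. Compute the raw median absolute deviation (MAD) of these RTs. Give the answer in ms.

Sorted: 398, 422, 437, 491, 498, 504, 518, 542, 583, 588, 599 → median = 504
|x − 504|: 14, 79, 84, 95, 106, 13, 0, 82, 67, 38, 6
Sorted deviations: 0, 6, 13, 14, 38, 67, 79, 82, 84, 95, 106 → MAD = 67

67 ms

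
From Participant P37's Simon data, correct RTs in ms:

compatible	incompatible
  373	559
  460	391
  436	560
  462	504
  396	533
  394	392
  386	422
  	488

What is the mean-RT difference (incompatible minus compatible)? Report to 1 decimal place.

65.8 ms

M(compatible) = 2907/7 = 415.286
M(incompatible) = 3849/8 = 481.125
Difference = 481.125 − 415.286 = 65.839 ms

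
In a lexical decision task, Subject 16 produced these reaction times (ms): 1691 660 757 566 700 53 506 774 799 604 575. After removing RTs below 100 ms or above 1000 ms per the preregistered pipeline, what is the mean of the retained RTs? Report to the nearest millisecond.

660 ms

Excluded: 53, 1691
Retained (n=9): Σ = 5941
Mean = 5941/9 = 660.1111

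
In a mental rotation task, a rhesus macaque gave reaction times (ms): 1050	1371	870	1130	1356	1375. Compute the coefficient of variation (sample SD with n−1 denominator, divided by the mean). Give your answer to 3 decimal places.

n = 6, Σ = 7152, M = 1192.0000
Σ(x−M)² = 220118.000; s = √(220118.000/5) = 209.8180
CV = 209.8180 / 1192.0000 = 0.17602

0.176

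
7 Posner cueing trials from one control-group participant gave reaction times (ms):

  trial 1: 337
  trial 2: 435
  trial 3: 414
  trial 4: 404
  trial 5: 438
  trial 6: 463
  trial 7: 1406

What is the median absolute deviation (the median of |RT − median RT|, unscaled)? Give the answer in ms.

Sorted: 337, 404, 414, 435, 438, 463, 1406 → median = 435
|x − 435|: 98, 0, 21, 31, 3, 28, 971
Sorted deviations: 0, 3, 21, 28, 31, 98, 971 → MAD = 28

28 ms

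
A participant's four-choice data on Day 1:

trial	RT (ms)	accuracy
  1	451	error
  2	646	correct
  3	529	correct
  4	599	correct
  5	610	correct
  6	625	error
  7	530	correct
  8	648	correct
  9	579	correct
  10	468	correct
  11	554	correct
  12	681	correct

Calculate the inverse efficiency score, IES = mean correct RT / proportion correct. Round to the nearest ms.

701 ms

Correct trials (n=10): 646, 529, 599, 610, 530, 648, 579, 468, 554, 681
Mean correct RT = 5844/10 = 584.4000 ms
Proportion correct = 10/12
IES = 584.4000 / (10/12) = 701.280 ms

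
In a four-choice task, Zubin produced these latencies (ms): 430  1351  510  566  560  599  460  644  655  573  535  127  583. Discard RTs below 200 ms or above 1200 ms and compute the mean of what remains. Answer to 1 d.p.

555.9 ms

Excluded: 127, 1351
Retained (n=11): Σ = 6115
Mean = 6115/11 = 555.9091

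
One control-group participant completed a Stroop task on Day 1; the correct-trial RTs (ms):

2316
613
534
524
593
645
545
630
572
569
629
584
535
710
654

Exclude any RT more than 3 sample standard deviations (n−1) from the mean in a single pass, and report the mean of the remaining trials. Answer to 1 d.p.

595.5 ms

n = 15, ΣRT = 10653, M = 710.200
Σ(x−M)² = 2800878.40; s = √(2800878.40/14) = 447.284
Cutoffs: 710.200 ± 3·447.284 → [-631.7, 2052.1]
Outside: 2316 → excluded.
Retained (n=14): Σ = 8337, mean = 8337/14 = 595.500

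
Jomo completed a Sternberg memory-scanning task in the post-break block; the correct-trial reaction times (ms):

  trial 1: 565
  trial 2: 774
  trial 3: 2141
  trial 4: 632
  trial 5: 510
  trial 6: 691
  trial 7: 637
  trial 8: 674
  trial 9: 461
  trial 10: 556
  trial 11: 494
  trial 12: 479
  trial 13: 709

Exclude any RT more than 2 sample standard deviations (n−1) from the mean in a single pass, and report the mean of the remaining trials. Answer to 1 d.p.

n = 13, ΣRT = 9323, M = 717.154
Σ(x−M)² = 2311021.69; s = √(2311021.69/12) = 438.845
Cutoffs: 717.154 ± 2·438.845 → [-160.5, 1594.8]
Outside: 2141 → excluded.
Retained (n=12): Σ = 7182, mean = 7182/12 = 598.500

598.5 ms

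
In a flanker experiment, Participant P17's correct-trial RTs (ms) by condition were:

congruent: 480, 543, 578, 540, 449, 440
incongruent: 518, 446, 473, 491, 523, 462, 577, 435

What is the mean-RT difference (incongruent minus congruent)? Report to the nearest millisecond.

M(congruent) = 3030/6 = 505.000
M(incongruent) = 3925/8 = 490.625
Difference = 490.625 − 505.000 = -14.375 ms

-14 ms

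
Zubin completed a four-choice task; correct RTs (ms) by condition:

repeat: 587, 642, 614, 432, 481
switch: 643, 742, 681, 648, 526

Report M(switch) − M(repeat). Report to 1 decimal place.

M(repeat) = 2756/5 = 551.200
M(switch) = 3240/5 = 648.000
Difference = 648.000 − 551.200 = 96.800 ms

96.8 ms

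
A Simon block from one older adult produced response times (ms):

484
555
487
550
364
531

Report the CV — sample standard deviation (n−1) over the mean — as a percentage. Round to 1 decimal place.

n = 6, Σ = 2971, M = 495.1667
Σ(x−M)² = 25266.833; s = √(25266.833/5) = 71.0870
CV = 71.0870 / 495.1667 = 0.14356 = 14.356%

14.4%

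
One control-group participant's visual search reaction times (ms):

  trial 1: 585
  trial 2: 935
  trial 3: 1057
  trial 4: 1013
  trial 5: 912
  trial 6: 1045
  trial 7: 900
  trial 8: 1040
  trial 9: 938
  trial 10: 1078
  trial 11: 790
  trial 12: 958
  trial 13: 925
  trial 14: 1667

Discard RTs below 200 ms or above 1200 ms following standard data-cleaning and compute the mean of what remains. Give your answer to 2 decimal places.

Excluded: 1667
Retained (n=13): Σ = 12176
Mean = 12176/13 = 936.6154

936.62 ms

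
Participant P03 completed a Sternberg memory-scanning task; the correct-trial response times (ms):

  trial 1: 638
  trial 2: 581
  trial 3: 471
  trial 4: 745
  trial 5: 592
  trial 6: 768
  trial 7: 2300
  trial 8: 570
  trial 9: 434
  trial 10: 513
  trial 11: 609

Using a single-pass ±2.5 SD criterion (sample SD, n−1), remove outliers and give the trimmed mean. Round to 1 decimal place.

n = 11, ΣRT = 8221, M = 747.364
Σ(x−M)² = 2754988.55; s = √(2754988.55/10) = 524.880
Cutoffs: 747.364 ± 2.5·524.880 → [-564.8, 2059.6]
Outside: 2300 → excluded.
Retained (n=10): Σ = 5921, mean = 5921/10 = 592.100

592.1 ms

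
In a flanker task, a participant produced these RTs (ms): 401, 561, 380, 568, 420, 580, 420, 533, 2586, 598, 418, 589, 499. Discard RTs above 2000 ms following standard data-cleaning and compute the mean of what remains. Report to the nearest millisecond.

497 ms

Excluded: 2586
Retained (n=12): Σ = 5967
Mean = 5967/12 = 497.2500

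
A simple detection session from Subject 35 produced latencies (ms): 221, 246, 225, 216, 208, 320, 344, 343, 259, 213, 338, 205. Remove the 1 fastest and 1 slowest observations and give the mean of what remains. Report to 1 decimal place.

Sorted: 205, 208, 213, 216, 221, 225, 246, 259, 320, 338, 343, 344
Drop lowest 1 (205) and highest 1 (344)
Remaining (n=10): Σ = 2589, mean = 2589/10 = 258.900

258.9 ms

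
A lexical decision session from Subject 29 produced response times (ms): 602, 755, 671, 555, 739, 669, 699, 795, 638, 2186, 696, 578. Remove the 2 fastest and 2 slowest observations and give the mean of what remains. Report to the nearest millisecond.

684 ms

Sorted: 555, 578, 602, 638, 669, 671, 696, 699, 739, 755, 795, 2186
Drop lowest 2 (555, 578) and highest 2 (795, 2186)
Remaining (n=8): Σ = 5469, mean = 5469/8 = 683.625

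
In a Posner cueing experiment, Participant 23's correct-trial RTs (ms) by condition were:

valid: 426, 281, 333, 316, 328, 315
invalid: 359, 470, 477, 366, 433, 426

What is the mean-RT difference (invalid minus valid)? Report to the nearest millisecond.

89 ms

M(valid) = 1999/6 = 333.167
M(invalid) = 2531/6 = 421.833
Difference = 421.833 − 333.167 = 88.667 ms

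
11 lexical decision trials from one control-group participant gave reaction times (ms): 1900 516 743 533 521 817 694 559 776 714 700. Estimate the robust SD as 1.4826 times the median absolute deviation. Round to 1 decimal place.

Sorted: 516, 521, 533, 559, 694, 700, 714, 743, 776, 817, 1900 → median = 700
|x − 700| sorted: 0, 6, 14, 43, 76, 117, 141, 167, 179, 184, 1200 → MAD = 117
Robust SD ≈ 1.4826 × 117 = 173.464

173.5 ms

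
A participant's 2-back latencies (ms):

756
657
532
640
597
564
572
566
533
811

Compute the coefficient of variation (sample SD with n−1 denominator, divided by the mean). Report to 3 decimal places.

0.152

n = 10, Σ = 6228, M = 622.8000
Σ(x−M)² = 80865.600; s = √(80865.600/9) = 94.7896
CV = 94.7896 / 622.8000 = 0.15220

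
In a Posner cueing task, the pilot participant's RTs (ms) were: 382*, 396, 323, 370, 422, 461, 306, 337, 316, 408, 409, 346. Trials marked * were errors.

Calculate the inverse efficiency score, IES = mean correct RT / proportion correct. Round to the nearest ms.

Correct trials (n=11): 396, 323, 370, 422, 461, 306, 337, 316, 408, 409, 346
Mean correct RT = 4094/11 = 372.1818 ms
Proportion correct = 11/12
IES = 372.1818 / (11/12) = 406.017 ms

406 ms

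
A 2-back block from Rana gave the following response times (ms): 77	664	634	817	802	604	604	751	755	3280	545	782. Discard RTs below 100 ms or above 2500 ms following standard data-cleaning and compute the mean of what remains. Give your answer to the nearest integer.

696 ms

Excluded: 77, 3280
Retained (n=10): Σ = 6958
Mean = 6958/10 = 695.8000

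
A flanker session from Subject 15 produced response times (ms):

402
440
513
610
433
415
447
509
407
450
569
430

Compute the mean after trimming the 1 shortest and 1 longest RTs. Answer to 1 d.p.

461.3 ms

Sorted: 402, 407, 415, 430, 433, 440, 447, 450, 509, 513, 569, 610
Drop lowest 1 (402) and highest 1 (610)
Remaining (n=10): Σ = 4613, mean = 4613/10 = 461.300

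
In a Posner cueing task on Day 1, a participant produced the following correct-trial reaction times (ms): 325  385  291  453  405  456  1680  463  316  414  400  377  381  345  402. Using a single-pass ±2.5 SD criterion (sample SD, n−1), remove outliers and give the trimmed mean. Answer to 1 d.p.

n = 15, ΣRT = 7093, M = 472.867
Σ(x−M)² = 1597597.73; s = √(1597597.73/14) = 337.808
Cutoffs: 472.867 ± 2.5·337.808 → [-371.7, 1317.4]
Outside: 1680 → excluded.
Retained (n=14): Σ = 5413, mean = 5413/14 = 386.643

386.6 ms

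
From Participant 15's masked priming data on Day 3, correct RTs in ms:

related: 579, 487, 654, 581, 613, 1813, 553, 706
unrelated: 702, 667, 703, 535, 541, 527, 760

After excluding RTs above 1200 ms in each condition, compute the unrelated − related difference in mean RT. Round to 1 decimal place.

37.4 ms

related: exclude 1813
M(related) = 4173/7 = 596.143
M(unrelated) = 4435/7 = 633.571
Difference = 633.571 − 596.143 = 37.429 ms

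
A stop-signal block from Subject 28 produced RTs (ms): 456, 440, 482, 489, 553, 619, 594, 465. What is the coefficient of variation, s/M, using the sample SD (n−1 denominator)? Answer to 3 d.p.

n = 8, Σ = 4098, M = 512.2500
Σ(x−M)² = 31811.500; s = √(31811.500/7) = 67.4129
CV = 67.4129 / 512.2500 = 0.13160

0.132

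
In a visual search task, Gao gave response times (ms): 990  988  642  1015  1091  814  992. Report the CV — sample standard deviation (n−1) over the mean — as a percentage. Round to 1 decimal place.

16.4%

n = 7, Σ = 6532, M = 933.1429
Σ(x−M)² = 140284.857; s = √(140284.857/6) = 152.9078
CV = 152.9078 / 933.1429 = 0.16386 = 16.386%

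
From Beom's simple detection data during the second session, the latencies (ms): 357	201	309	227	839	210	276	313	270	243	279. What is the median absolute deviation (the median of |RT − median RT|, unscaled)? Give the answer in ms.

Sorted: 201, 210, 227, 243, 270, 276, 279, 309, 313, 357, 839 → median = 276
|x − 276|: 81, 75, 33, 49, 563, 66, 0, 37, 6, 33, 3
Sorted deviations: 0, 3, 6, 33, 33, 37, 49, 66, 75, 81, 563 → MAD = 37

37 ms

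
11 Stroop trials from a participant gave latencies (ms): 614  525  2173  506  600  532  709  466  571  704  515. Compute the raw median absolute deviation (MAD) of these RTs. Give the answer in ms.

56 ms

Sorted: 466, 506, 515, 525, 532, 571, 600, 614, 704, 709, 2173 → median = 571
|x − 571|: 43, 46, 1602, 65, 29, 39, 138, 105, 0, 133, 56
Sorted deviations: 0, 29, 39, 43, 46, 56, 65, 105, 133, 138, 1602 → MAD = 56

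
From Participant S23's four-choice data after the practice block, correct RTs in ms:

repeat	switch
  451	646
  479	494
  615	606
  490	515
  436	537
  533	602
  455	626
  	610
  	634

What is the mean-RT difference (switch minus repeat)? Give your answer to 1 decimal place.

91.4 ms

M(repeat) = 3459/7 = 494.143
M(switch) = 5270/9 = 585.556
Difference = 585.556 − 494.143 = 91.413 ms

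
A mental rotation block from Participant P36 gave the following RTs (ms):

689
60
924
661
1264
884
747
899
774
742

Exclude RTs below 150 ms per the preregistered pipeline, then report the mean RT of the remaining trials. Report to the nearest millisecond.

843 ms

Excluded: 60
Retained (n=9): Σ = 7584
Mean = 7584/9 = 842.6667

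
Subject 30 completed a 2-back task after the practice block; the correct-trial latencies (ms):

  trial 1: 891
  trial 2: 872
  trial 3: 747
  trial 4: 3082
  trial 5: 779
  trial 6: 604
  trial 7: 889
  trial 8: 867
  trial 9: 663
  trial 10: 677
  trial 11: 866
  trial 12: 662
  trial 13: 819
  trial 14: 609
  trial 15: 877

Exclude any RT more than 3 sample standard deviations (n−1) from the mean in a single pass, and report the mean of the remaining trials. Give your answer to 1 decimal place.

n = 15, ΣRT = 13904, M = 926.933
Σ(x−M)² = 5133452.93; s = √(5133452.93/14) = 605.537
Cutoffs: 926.933 ± 3·605.537 → [-889.7, 2743.5]
Outside: 3082 → excluded.
Retained (n=14): Σ = 10822, mean = 10822/14 = 773.000

773.0 ms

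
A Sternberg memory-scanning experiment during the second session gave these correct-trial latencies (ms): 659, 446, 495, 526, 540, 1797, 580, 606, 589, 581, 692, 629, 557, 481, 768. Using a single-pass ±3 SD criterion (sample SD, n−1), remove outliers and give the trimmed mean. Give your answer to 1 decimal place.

582.1 ms

n = 15, ΣRT = 9946, M = 663.067
Σ(x−M)² = 1474902.93; s = √(1474902.93/14) = 324.577
Cutoffs: 663.067 ± 3·324.577 → [-310.7, 1636.8]
Outside: 1797 → excluded.
Retained (n=14): Σ = 8149, mean = 8149/14 = 582.071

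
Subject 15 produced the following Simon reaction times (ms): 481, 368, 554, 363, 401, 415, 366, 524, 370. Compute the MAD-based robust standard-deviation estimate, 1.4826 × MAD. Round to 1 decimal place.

Sorted: 363, 366, 368, 370, 401, 415, 481, 524, 554 → median = 401
|x − 401| sorted: 0, 14, 31, 33, 35, 38, 80, 123, 153 → MAD = 35
Robust SD ≈ 1.4826 × 35 = 51.891

51.9 ms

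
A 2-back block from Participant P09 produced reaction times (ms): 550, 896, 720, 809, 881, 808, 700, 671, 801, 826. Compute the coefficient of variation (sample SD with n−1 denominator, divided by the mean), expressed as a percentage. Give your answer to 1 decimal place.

13.8%

n = 10, Σ = 7662, M = 766.2000
Σ(x−M)² = 100715.600; s = √(100715.600/9) = 105.7857
CV = 105.7857 / 766.2000 = 0.13807 = 13.807%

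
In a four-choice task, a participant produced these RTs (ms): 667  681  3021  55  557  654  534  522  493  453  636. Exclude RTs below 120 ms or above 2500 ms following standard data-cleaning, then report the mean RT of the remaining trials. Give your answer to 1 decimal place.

577.4 ms

Excluded: 55, 3021
Retained (n=9): Σ = 5197
Mean = 5197/9 = 577.4444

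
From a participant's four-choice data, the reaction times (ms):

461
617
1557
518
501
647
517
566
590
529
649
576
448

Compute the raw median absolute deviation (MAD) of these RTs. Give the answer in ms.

51 ms

Sorted: 448, 461, 501, 517, 518, 529, 566, 576, 590, 617, 647, 649, 1557 → median = 566
|x − 566|: 105, 51, 991, 48, 65, 81, 49, 0, 24, 37, 83, 10, 118
Sorted deviations: 0, 10, 24, 37, 48, 49, 51, 65, 81, 83, 105, 118, 991 → MAD = 51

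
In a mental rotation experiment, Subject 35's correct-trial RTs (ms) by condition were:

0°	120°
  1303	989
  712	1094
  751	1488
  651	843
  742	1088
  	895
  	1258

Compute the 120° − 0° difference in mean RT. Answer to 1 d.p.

M(0°) = 4159/5 = 831.800
M(120°) = 7655/7 = 1093.571
Difference = 1093.571 − 831.800 = 261.771 ms

261.8 ms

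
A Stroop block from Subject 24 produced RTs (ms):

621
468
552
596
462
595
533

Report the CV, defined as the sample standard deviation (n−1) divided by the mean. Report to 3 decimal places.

0.115

n = 7, Σ = 3827, M = 546.7143
Σ(x−M)² = 23867.429; s = √(23867.429/6) = 63.0706
CV = 63.0706 / 546.7143 = 0.11536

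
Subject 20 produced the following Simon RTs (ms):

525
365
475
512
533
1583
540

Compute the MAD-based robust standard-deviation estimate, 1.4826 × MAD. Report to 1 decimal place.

Sorted: 365, 475, 512, 525, 533, 540, 1583 → median = 525
|x − 525| sorted: 0, 8, 13, 15, 50, 160, 1058 → MAD = 15
Robust SD ≈ 1.4826 × 15 = 22.239

22.2 ms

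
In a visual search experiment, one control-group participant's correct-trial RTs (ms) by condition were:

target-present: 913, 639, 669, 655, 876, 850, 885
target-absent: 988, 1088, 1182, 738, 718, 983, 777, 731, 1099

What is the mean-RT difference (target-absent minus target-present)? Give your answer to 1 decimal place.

M(target-present) = 5487/7 = 783.857
M(target-absent) = 8304/9 = 922.667
Difference = 922.667 − 783.857 = 138.810 ms

138.8 ms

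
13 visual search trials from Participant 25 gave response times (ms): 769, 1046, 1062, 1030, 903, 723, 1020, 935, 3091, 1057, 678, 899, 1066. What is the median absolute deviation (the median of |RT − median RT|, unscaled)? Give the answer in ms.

85 ms

Sorted: 678, 723, 769, 899, 903, 935, 1020, 1030, 1046, 1057, 1062, 1066, 3091 → median = 1020
|x − 1020|: 251, 26, 42, 10, 117, 297, 0, 85, 2071, 37, 342, 121, 46
Sorted deviations: 0, 10, 26, 37, 42, 46, 85, 117, 121, 251, 297, 342, 2071 → MAD = 85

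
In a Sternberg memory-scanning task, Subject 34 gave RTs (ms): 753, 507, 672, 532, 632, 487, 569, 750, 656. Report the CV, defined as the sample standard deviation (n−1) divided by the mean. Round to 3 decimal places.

0.161

n = 9, Σ = 5558, M = 617.5556
Σ(x−M)² = 79482.222; s = √(79482.222/8) = 99.6759
CV = 99.6759 / 617.5556 = 0.16140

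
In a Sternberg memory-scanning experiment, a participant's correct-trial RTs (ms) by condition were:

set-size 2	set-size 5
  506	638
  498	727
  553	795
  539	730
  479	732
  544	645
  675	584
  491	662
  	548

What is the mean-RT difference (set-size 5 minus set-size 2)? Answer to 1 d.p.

137.8 ms

M(set-size 2) = 4285/8 = 535.625
M(set-size 5) = 6061/9 = 673.444
Difference = 673.444 − 535.625 = 137.819 ms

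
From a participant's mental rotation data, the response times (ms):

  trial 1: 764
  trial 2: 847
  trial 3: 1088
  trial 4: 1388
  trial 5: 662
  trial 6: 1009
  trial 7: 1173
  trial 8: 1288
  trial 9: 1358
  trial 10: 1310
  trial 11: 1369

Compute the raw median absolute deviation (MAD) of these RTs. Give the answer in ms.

185 ms

Sorted: 662, 764, 847, 1009, 1088, 1173, 1288, 1310, 1358, 1369, 1388 → median = 1173
|x − 1173|: 409, 326, 85, 215, 511, 164, 0, 115, 185, 137, 196
Sorted deviations: 0, 85, 115, 137, 164, 185, 196, 215, 326, 409, 511 → MAD = 185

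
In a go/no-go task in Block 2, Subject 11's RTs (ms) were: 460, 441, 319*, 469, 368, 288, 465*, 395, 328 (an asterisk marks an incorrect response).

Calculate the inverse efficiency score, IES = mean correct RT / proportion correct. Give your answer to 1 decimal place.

Correct trials (n=7): 460, 441, 469, 368, 288, 395, 328
Mean correct RT = 2749/7 = 392.7143 ms
Proportion correct = 7/9
IES = 392.7143 / (7/9) = 504.918 ms

504.9 ms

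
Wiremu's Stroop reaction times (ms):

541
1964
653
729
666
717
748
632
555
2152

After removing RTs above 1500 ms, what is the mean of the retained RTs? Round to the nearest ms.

655 ms

Excluded: 1964, 2152
Retained (n=8): Σ = 5241
Mean = 5241/8 = 655.1250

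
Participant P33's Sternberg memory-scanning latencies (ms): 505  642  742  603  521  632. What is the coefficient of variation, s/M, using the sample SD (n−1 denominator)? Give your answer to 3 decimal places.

0.143

n = 6, Σ = 3645, M = 607.5000
Σ(x−M)² = 37889.500; s = √(37889.500/5) = 87.0511
CV = 87.0511 / 607.5000 = 0.14329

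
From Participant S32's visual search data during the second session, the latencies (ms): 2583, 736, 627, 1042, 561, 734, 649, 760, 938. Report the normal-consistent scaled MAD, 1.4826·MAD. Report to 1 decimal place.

Sorted: 561, 627, 649, 734, 736, 760, 938, 1042, 2583 → median = 736
|x − 736| sorted: 0, 2, 24, 87, 109, 175, 202, 306, 1847 → MAD = 109
Robust SD ≈ 1.4826 × 109 = 161.603

161.6 ms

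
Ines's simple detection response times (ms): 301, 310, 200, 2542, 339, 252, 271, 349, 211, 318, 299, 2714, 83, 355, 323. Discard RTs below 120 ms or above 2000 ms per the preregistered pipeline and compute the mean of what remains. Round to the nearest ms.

294 ms

Excluded: 83, 2542, 2714
Retained (n=12): Σ = 3528
Mean = 3528/12 = 294.0000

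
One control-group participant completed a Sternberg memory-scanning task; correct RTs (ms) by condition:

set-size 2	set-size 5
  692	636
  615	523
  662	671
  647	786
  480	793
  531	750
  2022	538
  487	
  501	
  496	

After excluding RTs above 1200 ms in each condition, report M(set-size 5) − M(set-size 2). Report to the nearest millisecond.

103 ms

set-size 2: exclude 2022
M(set-size 2) = 5111/9 = 567.889
M(set-size 5) = 4697/7 = 671.000
Difference = 671.000 − 567.889 = 103.111 ms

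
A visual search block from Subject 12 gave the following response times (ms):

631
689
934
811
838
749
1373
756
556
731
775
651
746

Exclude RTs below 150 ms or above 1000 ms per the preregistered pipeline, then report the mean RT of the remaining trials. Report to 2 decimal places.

Excluded: 1373
Retained (n=12): Σ = 8867
Mean = 8867/12 = 738.9167

738.92 ms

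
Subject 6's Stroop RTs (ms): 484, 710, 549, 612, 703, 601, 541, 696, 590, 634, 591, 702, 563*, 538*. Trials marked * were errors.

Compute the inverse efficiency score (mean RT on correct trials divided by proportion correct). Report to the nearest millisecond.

721 ms

Correct trials (n=12): 484, 710, 549, 612, 703, 601, 541, 696, 590, 634, 591, 702
Mean correct RT = 7413/12 = 617.7500 ms
Proportion correct = 12/14
IES = 617.7500 / (12/14) = 720.708 ms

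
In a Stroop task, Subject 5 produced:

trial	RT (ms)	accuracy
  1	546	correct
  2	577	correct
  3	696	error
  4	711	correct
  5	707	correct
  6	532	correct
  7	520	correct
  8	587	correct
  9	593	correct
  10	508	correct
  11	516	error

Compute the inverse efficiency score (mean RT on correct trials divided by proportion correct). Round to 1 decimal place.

717.2 ms

Correct trials (n=9): 546, 577, 711, 707, 532, 520, 587, 593, 508
Mean correct RT = 5281/9 = 586.7778 ms
Proportion correct = 9/11
IES = 586.7778 / (9/11) = 717.173 ms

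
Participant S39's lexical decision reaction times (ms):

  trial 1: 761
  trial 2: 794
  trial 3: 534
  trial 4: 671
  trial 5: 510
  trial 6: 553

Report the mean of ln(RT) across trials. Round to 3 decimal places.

ln(RT): 6.6346, 6.6771, 6.2804, 6.5088, 6.2344, 6.3154
Σ ln(RT) = 38.6507
Mean = 38.6507/6 = 6.44178

6.442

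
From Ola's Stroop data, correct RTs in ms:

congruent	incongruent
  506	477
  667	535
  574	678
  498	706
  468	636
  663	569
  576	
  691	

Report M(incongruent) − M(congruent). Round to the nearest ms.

M(congruent) = 4643/8 = 580.375
M(incongruent) = 3601/6 = 600.167
Difference = 600.167 − 580.375 = 19.792 ms

20 ms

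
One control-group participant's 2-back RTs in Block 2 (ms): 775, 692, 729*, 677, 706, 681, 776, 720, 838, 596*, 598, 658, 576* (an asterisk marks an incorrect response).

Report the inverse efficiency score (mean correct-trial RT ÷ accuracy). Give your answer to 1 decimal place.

Correct trials (n=10): 775, 692, 677, 706, 681, 776, 720, 838, 598, 658
Mean correct RT = 7121/10 = 712.1000 ms
Proportion correct = 10/13
IES = 712.1000 / (10/13) = 925.730 ms

925.7 ms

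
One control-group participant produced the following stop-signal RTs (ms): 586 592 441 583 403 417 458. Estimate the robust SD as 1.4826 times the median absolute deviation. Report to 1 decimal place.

81.5 ms

Sorted: 403, 417, 441, 458, 583, 586, 592 → median = 458
|x − 458| sorted: 0, 17, 41, 55, 125, 128, 134 → MAD = 55
Robust SD ≈ 1.4826 × 55 = 81.543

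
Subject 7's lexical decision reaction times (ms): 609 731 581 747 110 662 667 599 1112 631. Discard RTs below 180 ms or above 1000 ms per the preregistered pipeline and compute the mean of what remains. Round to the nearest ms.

Excluded: 110, 1112
Retained (n=8): Σ = 5227
Mean = 5227/8 = 653.3750

653 ms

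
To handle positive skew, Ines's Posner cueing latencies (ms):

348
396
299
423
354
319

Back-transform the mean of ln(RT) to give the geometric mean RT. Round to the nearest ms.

ln(RT): 5.8522, 5.9814, 5.7004, 6.0474, 5.8693, 5.7652
Mean ln(RT) = 35.2159/6 = 5.86932
Geometric mean = exp(5.86932) = 354.01 ms

354 ms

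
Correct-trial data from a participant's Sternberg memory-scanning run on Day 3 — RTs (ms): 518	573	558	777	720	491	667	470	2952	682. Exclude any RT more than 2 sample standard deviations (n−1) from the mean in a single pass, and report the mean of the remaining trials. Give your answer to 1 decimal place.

606.2 ms

n = 10, ΣRT = 8408, M = 840.800
Σ(x−M)² = 5046997.60; s = √(5046997.60/9) = 748.851
Cutoffs: 840.800 ± 2·748.851 → [-656.9, 2338.5]
Outside: 2952 → excluded.
Retained (n=9): Σ = 5456, mean = 5456/9 = 606.222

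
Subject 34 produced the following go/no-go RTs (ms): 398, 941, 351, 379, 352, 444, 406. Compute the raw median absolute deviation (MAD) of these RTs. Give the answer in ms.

Sorted: 351, 352, 379, 398, 406, 444, 941 → median = 398
|x − 398|: 0, 543, 47, 19, 46, 46, 8
Sorted deviations: 0, 8, 19, 46, 46, 47, 543 → MAD = 46

46 ms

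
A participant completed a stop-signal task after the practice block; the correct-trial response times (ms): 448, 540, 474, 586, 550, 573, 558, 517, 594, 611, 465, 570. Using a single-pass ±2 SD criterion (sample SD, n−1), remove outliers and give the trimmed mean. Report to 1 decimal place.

n = 12, ΣRT = 6486, M = 540.500
Σ(x−M)² = 31457.00; s = √(31457.00/11) = 53.476
Cutoffs: 540.500 ± 2·53.476 → [433.5, 647.5]
No RTs fall outside the cutoffs; all 12 retained. Mean = 6486/12 = 540.500

540.5 ms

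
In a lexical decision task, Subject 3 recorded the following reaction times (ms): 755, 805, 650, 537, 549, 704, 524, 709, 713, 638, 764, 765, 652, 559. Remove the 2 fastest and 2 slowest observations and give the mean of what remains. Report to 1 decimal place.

Sorted: 524, 537, 549, 559, 638, 650, 652, 704, 709, 713, 755, 764, 765, 805
Drop lowest 2 (524, 537) and highest 2 (765, 805)
Remaining (n=10): Σ = 6693, mean = 6693/10 = 669.300

669.3 ms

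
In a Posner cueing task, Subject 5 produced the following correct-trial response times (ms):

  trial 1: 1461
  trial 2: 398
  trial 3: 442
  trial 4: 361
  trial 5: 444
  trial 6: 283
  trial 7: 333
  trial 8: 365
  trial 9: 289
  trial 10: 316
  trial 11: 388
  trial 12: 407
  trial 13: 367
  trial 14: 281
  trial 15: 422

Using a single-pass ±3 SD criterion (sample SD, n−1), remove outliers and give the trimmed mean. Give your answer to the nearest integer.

364 ms

n = 15, ΣRT = 6557, M = 437.133
Σ(x−M)² = 1164969.73; s = √(1164969.73/14) = 288.465
Cutoffs: 437.133 ± 3·288.465 → [-428.3, 1302.5]
Outside: 1461 → excluded.
Retained (n=14): Σ = 5096, mean = 5096/14 = 364.000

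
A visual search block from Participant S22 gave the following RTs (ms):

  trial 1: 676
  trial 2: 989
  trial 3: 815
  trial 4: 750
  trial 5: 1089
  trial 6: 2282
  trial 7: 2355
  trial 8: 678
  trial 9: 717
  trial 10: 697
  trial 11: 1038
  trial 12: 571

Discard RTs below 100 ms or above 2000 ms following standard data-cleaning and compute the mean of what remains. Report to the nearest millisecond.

802 ms

Excluded: 2282, 2355
Retained (n=10): Σ = 8020
Mean = 8020/10 = 802.0000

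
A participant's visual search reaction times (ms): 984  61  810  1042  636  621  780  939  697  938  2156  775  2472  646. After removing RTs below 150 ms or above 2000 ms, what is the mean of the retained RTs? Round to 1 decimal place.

806.2 ms

Excluded: 61, 2156, 2472
Retained (n=11): Σ = 8868
Mean = 8868/11 = 806.1818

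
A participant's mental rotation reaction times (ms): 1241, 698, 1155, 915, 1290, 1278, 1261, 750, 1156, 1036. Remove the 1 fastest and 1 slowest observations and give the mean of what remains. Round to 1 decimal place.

1099.0 ms

Sorted: 698, 750, 915, 1036, 1155, 1156, 1241, 1261, 1278, 1290
Drop lowest 1 (698) and highest 1 (1290)
Remaining (n=8): Σ = 8792, mean = 8792/8 = 1099.000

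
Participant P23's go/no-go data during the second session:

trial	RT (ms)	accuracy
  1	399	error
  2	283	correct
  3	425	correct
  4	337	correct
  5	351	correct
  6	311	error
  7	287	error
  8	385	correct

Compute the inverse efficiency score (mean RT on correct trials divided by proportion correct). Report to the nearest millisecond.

Correct trials (n=5): 283, 425, 337, 351, 385
Mean correct RT = 1781/5 = 356.2000 ms
Proportion correct = 5/8
IES = 356.2000 / (5/8) = 569.920 ms

570 ms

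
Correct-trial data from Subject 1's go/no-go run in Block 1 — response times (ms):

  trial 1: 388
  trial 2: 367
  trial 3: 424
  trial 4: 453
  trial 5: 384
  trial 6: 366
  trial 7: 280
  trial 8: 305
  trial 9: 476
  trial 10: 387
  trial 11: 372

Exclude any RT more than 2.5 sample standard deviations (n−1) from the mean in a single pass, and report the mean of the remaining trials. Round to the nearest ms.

382 ms

n = 11, ΣRT = 4202, M = 382.000
Σ(x−M)² = 32620.00; s = √(32620.00/10) = 57.114
Cutoffs: 382.000 ± 2.5·57.114 → [239.2, 524.8]
No RTs fall outside the cutoffs; all 11 retained. Mean = 4202/11 = 382.000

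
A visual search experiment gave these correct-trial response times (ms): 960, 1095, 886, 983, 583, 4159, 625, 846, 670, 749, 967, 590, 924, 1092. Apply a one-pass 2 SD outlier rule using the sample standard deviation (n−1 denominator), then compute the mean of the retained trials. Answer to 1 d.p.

n = 14, ΣRT = 15129, M = 1080.643
Σ(x−M)² = 10605705.21; s = √(10605705.21/13) = 903.229
Cutoffs: 1080.643 ± 2·903.229 → [-725.8, 2887.1]
Outside: 4159 → excluded.
Retained (n=13): Σ = 10970, mean = 10970/13 = 843.846

843.8 ms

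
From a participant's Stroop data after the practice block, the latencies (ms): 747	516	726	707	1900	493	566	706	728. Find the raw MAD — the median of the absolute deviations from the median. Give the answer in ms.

Sorted: 493, 516, 566, 706, 707, 726, 728, 747, 1900 → median = 707
|x − 707|: 40, 191, 19, 0, 1193, 214, 141, 1, 21
Sorted deviations: 0, 1, 19, 21, 40, 141, 191, 214, 1193 → MAD = 40

40 ms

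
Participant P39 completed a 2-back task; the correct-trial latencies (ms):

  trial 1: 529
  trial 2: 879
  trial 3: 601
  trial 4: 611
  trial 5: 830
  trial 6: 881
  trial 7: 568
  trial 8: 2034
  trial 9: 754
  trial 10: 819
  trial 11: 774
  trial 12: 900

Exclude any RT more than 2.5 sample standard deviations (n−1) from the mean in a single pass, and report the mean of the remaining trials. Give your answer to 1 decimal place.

740.5 ms

n = 12, ΣRT = 10180, M = 848.333
Σ(x−M)² = 1724164.67; s = √(1724164.67/11) = 395.907
Cutoffs: 848.333 ± 2.5·395.907 → [-141.4, 1838.1]
Outside: 2034 → excluded.
Retained (n=11): Σ = 8146, mean = 8146/11 = 740.545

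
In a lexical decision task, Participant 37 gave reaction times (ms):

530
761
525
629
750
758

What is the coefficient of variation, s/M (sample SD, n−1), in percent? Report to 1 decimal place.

17.2%

n = 6, Σ = 3953, M = 658.8333
Σ(x−M)² = 63982.833; s = √(63982.833/5) = 113.1219
CV = 113.1219 / 658.8333 = 0.17170 = 17.170%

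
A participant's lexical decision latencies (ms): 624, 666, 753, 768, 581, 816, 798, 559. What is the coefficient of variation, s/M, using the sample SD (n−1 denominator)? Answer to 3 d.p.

0.145

n = 8, Σ = 5565, M = 695.6250
Σ(x−M)² = 71313.875; s = √(71313.875/7) = 100.9341
CV = 100.9341 / 695.6250 = 0.14510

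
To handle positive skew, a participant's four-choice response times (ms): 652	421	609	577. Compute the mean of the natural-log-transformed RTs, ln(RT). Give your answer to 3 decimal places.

ln(RT): 6.4800, 6.0426, 6.4118, 6.3578
Σ ln(RT) = 25.2923
Mean = 25.2923/4 = 6.32308

6.323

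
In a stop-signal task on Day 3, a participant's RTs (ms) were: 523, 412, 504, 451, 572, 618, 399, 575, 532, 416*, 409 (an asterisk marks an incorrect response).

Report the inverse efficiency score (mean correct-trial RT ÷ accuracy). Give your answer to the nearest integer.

Correct trials (n=10): 523, 412, 504, 451, 572, 618, 399, 575, 532, 409
Mean correct RT = 4995/10 = 499.5000 ms
Proportion correct = 10/11
IES = 499.5000 / (10/11) = 549.450 ms

549 ms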